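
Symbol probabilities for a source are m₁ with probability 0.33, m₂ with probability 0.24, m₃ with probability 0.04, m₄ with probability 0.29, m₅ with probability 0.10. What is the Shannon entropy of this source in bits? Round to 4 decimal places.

2.0578 bits

H = −Σ pᵢ log₂ pᵢ.
−0.33·log₂(0.33) = 0.5278
−0.24·log₂(0.24) = 0.4941
−0.04·log₂(0.04) = 0.1858
−0.29·log₂(0.29) = 0.5179
−0.10·log₂(0.10) = 0.3322
Sum ≈ 2.0578 → 2.0578 bits.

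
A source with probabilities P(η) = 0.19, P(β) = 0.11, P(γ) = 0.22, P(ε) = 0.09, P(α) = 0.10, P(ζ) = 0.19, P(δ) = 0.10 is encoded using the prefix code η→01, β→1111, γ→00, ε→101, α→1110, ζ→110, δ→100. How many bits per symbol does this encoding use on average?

2.8 bits/symbol

L̄ = Σ pᵢ·ℓᵢ = 0.19·2 + 0.11·4 + 0.22·2 + 0.09·3 + 0.10·4 + 0.19·3 + 0.10·3 = 2.8 bits/symbol.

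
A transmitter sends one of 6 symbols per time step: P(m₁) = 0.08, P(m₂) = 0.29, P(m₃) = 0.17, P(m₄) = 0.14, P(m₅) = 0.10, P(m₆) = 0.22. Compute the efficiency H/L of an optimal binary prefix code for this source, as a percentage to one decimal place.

98.5%

Entropy H = −Σ p log₂ p ≈ 2.4539 bits.
Huffman merges: 2/25+1/10→9/50; 7/50+17/100→31/100; 9/50+11/50→2/5; 29/100+31/100→3/5; 2/5+3/5→1. L = 249/100 ≈ 2.4900.
Efficiency = H/L = 2.4539/2.4900 = 98.5%.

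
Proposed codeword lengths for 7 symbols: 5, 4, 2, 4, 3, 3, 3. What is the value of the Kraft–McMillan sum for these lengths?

With common denominator 2^5 = 32: Σ 2^(−ℓᵢ) = 1/32 + 2/32 + 8/32 + 2/32 + 4/32 + 4/32 + 4/32 = 25/32 = 0.78125.

0.78125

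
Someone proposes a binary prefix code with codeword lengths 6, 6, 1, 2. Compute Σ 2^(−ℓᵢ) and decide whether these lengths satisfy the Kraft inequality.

With common denominator 2^6 = 64: Σ 2^(−ℓᵢ) = 1/64 + 1/64 + 32/64 + 16/64 = 50/64 = 0.78125.
Kraft's inequality requires Σ ≤ 1; here Σ = 0.78125 ≤ 1, so such a prefix code exists.

0.78125; yes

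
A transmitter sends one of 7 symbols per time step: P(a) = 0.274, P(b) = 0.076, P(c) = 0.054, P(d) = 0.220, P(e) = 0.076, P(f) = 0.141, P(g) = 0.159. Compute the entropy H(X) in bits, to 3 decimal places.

H = −Σ pᵢ log₂ pᵢ.
−0.274·log₂(0.274) = 0.5118
−0.076·log₂(0.076) = 0.2826
−0.054·log₂(0.054) = 0.2274
−0.220·log₂(0.220) = 0.4806
−0.076·log₂(0.076) = 0.2826
−0.141·log₂(0.141) = 0.3985
−0.159·log₂(0.159) = 0.4218
Sum ≈ 2.6052 → 2.605 bits.

2.605 bits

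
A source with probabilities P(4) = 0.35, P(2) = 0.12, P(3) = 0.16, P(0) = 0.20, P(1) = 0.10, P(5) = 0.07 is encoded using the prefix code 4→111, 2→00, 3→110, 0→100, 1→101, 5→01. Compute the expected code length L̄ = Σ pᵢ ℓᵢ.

2.81 bits/symbol

L̄ = Σ pᵢ·ℓᵢ = 0.35·3 + 0.12·2 + 0.16·3 + 0.20·3 + 0.10·3 + 0.07·2 = 2.81 bits/symbol.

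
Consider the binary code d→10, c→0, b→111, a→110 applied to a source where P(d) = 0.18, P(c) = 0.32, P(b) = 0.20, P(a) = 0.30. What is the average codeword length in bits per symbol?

L̄ = Σ pᵢ·ℓᵢ = 0.18·2 + 0.32·1 + 0.20·3 + 0.30·3 = 2.18 bits/symbol.

2.18 bits/symbol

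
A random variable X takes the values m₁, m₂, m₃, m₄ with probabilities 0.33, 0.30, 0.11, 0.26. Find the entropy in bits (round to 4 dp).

1.9045 bits

H = −Σ pᵢ log₂ pᵢ.
−0.33·log₂(0.33) = 0.5278
−0.30·log₂(0.30) = 0.5211
−0.11·log₂(0.11) = 0.3503
−0.26·log₂(0.26) = 0.5053
Sum ≈ 1.9045 → 1.9045 bits.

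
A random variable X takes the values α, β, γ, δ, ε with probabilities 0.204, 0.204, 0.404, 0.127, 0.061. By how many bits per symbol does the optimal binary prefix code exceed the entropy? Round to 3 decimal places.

0.088 bits

Entropy H = −Σ p log₂ p ≈ 2.0882 bits.
Huffman merges: 61/1000+127/1000→47/250; 47/250+51/250→49/125; 51/250+49/125→149/250; 101/250+149/250→1. L = 272/125 ≈ 2.1760.
L − H = 2.1760 − 2.0882 = 0.088 bits.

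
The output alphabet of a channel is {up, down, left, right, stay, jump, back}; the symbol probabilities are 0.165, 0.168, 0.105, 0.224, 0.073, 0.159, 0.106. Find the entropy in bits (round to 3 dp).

H = −Σ pᵢ log₂ pᵢ.
−0.165·log₂(0.165) = 0.4289
−0.168·log₂(0.168) = 0.4323
−0.105·log₂(0.105) = 0.3414
−0.224·log₂(0.224) = 0.4835
−0.073·log₂(0.073) = 0.2756
−0.159·log₂(0.159) = 0.4218
−0.106·log₂(0.106) = 0.3432
Sum ≈ 2.7268 → 2.727 bits.

2.727 bits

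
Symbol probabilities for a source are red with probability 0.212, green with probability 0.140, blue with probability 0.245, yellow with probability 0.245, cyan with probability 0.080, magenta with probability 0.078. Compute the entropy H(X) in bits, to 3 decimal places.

H = −Σ pᵢ log₂ pᵢ.
−0.212·log₂(0.212) = 0.4744
−0.140·log₂(0.140) = 0.3971
−0.245·log₂(0.245) = 0.4971
−0.245·log₂(0.245) = 0.4971
−0.080·log₂(0.080) = 0.2915
−0.078·log₂(0.078) = 0.2871
Sum ≈ 2.4444 → 2.444 bits.

2.444 bits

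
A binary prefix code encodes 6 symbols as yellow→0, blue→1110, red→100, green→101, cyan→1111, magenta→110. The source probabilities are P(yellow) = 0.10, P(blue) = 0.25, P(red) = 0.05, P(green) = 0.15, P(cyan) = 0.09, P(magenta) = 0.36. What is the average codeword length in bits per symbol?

3.14 bits/symbol

L̄ = Σ pᵢ·ℓᵢ = 0.10·1 + 0.25·4 + 0.05·3 + 0.15·3 + 0.09·4 + 0.36·3 = 3.14 bits/symbol.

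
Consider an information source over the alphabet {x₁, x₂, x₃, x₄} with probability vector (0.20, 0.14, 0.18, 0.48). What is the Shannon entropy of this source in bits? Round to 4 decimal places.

1.8151 bits

H = −Σ pᵢ log₂ pᵢ.
−0.20·log₂(0.20) = 0.4644
−0.14·log₂(0.14) = 0.3971
−0.18·log₂(0.18) = 0.4453
−0.48·log₂(0.48) = 0.5083
Sum ≈ 1.8151 → 1.8151 bits.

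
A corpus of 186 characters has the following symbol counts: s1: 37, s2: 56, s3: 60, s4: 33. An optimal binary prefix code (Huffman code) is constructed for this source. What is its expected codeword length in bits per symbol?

Probabilities are the counts divided by 186.
Repeatedly combine the two least-probable nodes; the expected code length is the sum of the merged weights.
merge 11/62 + 37/186 → 35/93
merge 28/93 + 10/31 → 58/93
merge 35/93 + 58/93 → 1
L = 35/93 + 58/93 + 1 = 2 bits/symbol.

2 bits/symbol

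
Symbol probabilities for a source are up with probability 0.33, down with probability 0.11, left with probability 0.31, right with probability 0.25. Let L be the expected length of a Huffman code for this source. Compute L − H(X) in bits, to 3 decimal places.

Entropy H = −Σ p log₂ p ≈ 1.9019 bits.
Huffman merges: 11/100+1/4→9/25; 31/100+33/100→16/25; 9/25+16/25→1. L = 2 ≈ 2.0000.
L − H = 2.0000 − 1.9019 = 0.098 bits.

0.098 bits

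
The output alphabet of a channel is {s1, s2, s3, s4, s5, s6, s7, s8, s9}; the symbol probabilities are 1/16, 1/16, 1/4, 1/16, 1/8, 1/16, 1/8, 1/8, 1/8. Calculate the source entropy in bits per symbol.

Each probability is a power of 1/2, so log₂(1/p) is an integer.
H = Σ p·log₂(1/p) = 1/16·4 + 1/16·4 + 1/4·2 + 1/16·4 + 1/8·3 + 1/16·4 + 1/8·3 + 1/8·3 + 1/8·3 = 3 bits.

3 bits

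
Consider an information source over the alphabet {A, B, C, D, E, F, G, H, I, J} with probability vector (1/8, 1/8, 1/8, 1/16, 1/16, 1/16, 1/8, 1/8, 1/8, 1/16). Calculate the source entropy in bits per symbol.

3.25 bits

Each probability is a power of 1/2, so log₂(1/p) is an integer.
H = Σ p·log₂(1/p) = 1/8·3 + 1/8·3 + 1/8·3 + 1/16·4 + 1/16·4 + 1/16·4 + 1/8·3 + 1/8·3 + 1/8·3 + 1/16·4 = 3.25 bits.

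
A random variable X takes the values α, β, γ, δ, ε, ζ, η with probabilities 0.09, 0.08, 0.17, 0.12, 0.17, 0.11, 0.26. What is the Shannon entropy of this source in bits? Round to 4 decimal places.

2.6960 bits

H = −Σ pᵢ log₂ pᵢ.
−0.09·log₂(0.09) = 0.3127
−0.08·log₂(0.08) = 0.2915
−0.17·log₂(0.17) = 0.4346
−0.12·log₂(0.12) = 0.3671
−0.17·log₂(0.17) = 0.4346
−0.11·log₂(0.11) = 0.3503
−0.26·log₂(0.26) = 0.5053
Sum ≈ 2.6960 → 2.6960 bits.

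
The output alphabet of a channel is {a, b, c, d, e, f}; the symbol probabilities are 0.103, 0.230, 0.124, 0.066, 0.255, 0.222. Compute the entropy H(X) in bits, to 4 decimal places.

H = −Σ pᵢ log₂ pᵢ.
−0.103·log₂(0.103) = 0.3378
−0.230·log₂(0.230) = 0.4877
−0.124·log₂(0.124) = 0.3734
−0.066·log₂(0.066) = 0.2588
−0.255·log₂(0.255) = 0.5027
−0.222·log₂(0.222) = 0.4820
Sum ≈ 2.4424 → 2.4424 bits.

2.4424 bits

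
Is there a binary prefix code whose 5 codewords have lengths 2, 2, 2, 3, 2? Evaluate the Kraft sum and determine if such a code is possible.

With common denominator 2^3 = 8: Σ 2^(−ℓᵢ) = 2/8 + 2/8 + 2/8 + 1/8 + 2/8 = 9/8 = 1.125.
Kraft's inequality requires Σ ≤ 1; here Σ = 1.125 > 1, so no such prefix code exists.

1.125; no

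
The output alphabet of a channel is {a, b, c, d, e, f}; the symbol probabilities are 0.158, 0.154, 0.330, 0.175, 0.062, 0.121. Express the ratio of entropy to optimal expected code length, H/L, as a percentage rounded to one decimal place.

97.1%

Entropy H = −Σ p log₂ p ≈ 2.4215 bits.
Huffman merges: 31/500+121/1000→183/1000; 77/500+79/500→39/125; 7/40+183/1000→179/500; 39/125+33/100→321/500; 179/500+321/500→1. L = 499/200 ≈ 2.4950.
Efficiency = H/L = 2.4215/2.4950 = 97.1%.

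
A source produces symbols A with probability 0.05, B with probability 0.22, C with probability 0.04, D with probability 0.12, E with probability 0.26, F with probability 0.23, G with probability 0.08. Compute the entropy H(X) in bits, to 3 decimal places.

H = −Σ pᵢ log₂ pᵢ.
−0.05·log₂(0.05) = 0.2161
−0.22·log₂(0.22) = 0.4806
−0.04·log₂(0.04) = 0.1858
−0.12·log₂(0.12) = 0.3671
−0.26·log₂(0.26) = 0.5053
−0.23·log₂(0.23) = 0.4877
−0.08·log₂(0.08) = 0.2915
Sum ≈ 2.5340 → 2.534 bits.

2.534 bits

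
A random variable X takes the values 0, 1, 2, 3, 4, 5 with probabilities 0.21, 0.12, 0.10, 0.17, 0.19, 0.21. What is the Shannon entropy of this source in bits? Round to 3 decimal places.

2.535 bits

H = −Σ pᵢ log₂ pᵢ.
−0.21·log₂(0.21) = 0.4728
−0.12·log₂(0.12) = 0.3671
−0.10·log₂(0.10) = 0.3322
−0.17·log₂(0.17) = 0.4346
−0.19·log₂(0.19) = 0.4552
−0.21·log₂(0.21) = 0.4728
Sum ≈ 2.5347 → 2.535 bits.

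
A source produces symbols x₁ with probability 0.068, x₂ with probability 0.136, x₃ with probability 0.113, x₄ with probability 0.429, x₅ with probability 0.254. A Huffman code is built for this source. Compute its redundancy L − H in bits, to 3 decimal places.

Entropy H = −Σ p log₂ p ≈ 2.0366 bits.
Huffman merges: 17/250+113/1000→181/1000; 17/125+181/1000→317/1000; 127/500+317/1000→571/1000; 429/1000+571/1000→1. L = 2069/1000 ≈ 2.0690.
L − H = 2.0690 − 2.0366 = 0.032 bits.

0.032 bits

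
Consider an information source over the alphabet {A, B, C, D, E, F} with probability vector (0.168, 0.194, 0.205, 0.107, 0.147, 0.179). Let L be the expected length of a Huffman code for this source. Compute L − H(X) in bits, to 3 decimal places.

Entropy H = −Σ p log₂ p ≈ 2.5559 bits.
Huffman merges: 107/1000+147/1000→127/500; 21/125+179/1000→347/1000; 97/500+41/200→399/1000; 127/500+347/1000→601/1000; 399/1000+601/1000→1. L = 2601/1000 ≈ 2.6010.
L − H = 2.6010 − 2.5559 = 0.045 bits.

0.045 bits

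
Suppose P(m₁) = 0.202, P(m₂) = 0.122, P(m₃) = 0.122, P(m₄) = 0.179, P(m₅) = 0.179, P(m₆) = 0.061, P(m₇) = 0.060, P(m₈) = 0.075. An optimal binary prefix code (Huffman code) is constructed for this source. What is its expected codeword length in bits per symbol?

Repeatedly combine the two least-probable nodes; the expected code length is the sum of the merged weights.
merge 3/50 + 61/1000 → 121/1000
merge 3/40 + 121/1000 → 49/250
merge 61/500 + 61/500 → 61/250
merge 179/1000 + 179/1000 → 179/500
merge 49/250 + 101/500 → 199/500
merge 61/250 + 179/500 → 301/500
merge 199/500 + 301/500 → 1
L = 121/1000 + 49/250 + 61/250 + 179/500 + 199/500 + 301/500 + 1 = 2919/1000 = 2.919 bits/symbol.

2.919 bits/symbol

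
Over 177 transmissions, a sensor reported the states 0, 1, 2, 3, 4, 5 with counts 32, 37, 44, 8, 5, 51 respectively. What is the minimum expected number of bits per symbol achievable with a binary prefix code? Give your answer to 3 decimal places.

Probabilities are the counts divided by 177.
Repeatedly combine the two least-probable nodes; the expected code length is the sum of the merged weights.
merge 5/177 + 8/177 → 13/177
merge 13/177 + 32/177 → 15/59
merge 37/177 + 44/177 → 27/59
merge 15/59 + 17/59 → 32/59
merge 27/59 + 32/59 → 1
L = 13/177 + 15/59 + 27/59 + 32/59 + 1 = 412/177 ≈ 2.328 bits/symbol.

2.328 bits/symbol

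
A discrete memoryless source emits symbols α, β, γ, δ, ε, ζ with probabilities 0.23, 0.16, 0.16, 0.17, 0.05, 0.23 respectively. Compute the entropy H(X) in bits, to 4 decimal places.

2.4721 bits

H = −Σ pᵢ log₂ pᵢ.
−0.23·log₂(0.23) = 0.4877
−0.16·log₂(0.16) = 0.4230
−0.16·log₂(0.16) = 0.4230
−0.17·log₂(0.17) = 0.4346
−0.05·log₂(0.05) = 0.2161
−0.23·log₂(0.23) = 0.4877
Sum ≈ 2.4721 → 2.4721 bits.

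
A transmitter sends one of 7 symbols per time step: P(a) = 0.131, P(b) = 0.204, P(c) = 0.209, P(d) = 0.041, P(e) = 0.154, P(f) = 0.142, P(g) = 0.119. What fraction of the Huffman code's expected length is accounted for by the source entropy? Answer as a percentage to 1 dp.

Entropy H = −Σ p log₂ p ≈ 2.6939 bits.
Huffman merges: 41/1000+119/1000→4/25; 131/1000+71/500→273/1000; 77/500+4/25→157/500; 51/250+209/1000→413/1000; 273/1000+157/500→587/1000; 413/1000+587/1000→1. L = 2747/1000 ≈ 2.7470.
Efficiency = H/L = 2.6939/2.7470 = 98.1%.

98.1%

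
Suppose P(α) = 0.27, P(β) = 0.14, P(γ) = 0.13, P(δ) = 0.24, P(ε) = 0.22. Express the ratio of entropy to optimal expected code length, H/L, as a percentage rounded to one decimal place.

99.8%

Entropy H = −Σ p log₂ p ≈ 2.2645 bits.
Huffman merges: 13/100+7/50→27/100; 11/50+6/25→23/50; 27/100+27/100→27/50; 23/50+27/50→1. L = 227/100 ≈ 2.2700.
Efficiency = H/L = 2.2645/2.2700 = 99.8%.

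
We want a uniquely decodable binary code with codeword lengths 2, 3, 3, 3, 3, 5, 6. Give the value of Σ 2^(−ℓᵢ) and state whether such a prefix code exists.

0.796875; yes

With common denominator 2^6 = 64: Σ 2^(−ℓᵢ) = 16/64 + 8/64 + 8/64 + 8/64 + 8/64 + 2/64 + 1/64 = 51/64 = 0.796875.
Kraft's inequality requires Σ ≤ 1; here Σ = 0.796875 ≤ 1, so such a prefix code exists.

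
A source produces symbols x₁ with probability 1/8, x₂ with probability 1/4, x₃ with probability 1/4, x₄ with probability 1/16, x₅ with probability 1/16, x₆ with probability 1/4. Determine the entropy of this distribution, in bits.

Each probability is a power of 1/2, so log₂(1/p) is an integer.
H = Σ p·log₂(1/p) = 1/8·3 + 1/4·2 + 1/4·2 + 1/16·4 + 1/16·4 + 1/4·2 = 2.375 bits.

2.375 bits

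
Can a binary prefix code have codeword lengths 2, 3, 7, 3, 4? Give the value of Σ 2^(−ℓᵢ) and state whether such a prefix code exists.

With common denominator 2^7 = 128: Σ 2^(−ℓᵢ) = 32/128 + 16/128 + 1/128 + 16/128 + 8/128 = 73/128 = 0.5703125.
Kraft's inequality requires Σ ≤ 1; here Σ = 0.5703125 ≤ 1, so such a prefix code exists.

0.5703125; yes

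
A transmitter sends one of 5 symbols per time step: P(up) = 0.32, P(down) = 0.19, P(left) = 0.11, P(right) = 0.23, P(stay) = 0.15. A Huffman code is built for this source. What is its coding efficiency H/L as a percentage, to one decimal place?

Entropy H = −Σ p log₂ p ≈ 2.2298 bits.
Huffman merges: 11/100+3/20→13/50; 19/100+23/100→21/50; 13/50+8/25→29/50; 21/50+29/50→1. L = 113/50 ≈ 2.2600.
Efficiency = H/L = 2.2298/2.2600 = 98.7%.

98.7%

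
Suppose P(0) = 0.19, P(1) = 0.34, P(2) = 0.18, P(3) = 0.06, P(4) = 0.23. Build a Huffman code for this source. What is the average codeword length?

Repeatedly combine the two least-probable nodes; the expected code length is the sum of the merged weights.
merge 3/50 + 9/50 → 6/25
merge 19/100 + 23/100 → 21/50
merge 6/25 + 17/50 → 29/50
merge 21/50 + 29/50 → 1
L = 6/25 + 21/50 + 29/50 + 1 = 56/25 = 2.24 bits/symbol.

2.24 bits/symbol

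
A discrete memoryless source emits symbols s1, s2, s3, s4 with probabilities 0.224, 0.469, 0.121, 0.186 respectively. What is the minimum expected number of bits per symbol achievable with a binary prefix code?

Repeatedly combine the two least-probable nodes; the expected code length is the sum of the merged weights.
merge 121/1000 + 93/500 → 307/1000
merge 28/125 + 307/1000 → 531/1000
merge 469/1000 + 531/1000 → 1
L = 307/1000 + 531/1000 + 1 = 919/500 = 1.838 bits/symbol.

1.838 bits/symbol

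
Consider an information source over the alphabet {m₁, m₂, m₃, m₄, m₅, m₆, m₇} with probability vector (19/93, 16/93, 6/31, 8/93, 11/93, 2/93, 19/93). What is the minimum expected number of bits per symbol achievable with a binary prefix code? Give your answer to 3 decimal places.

2.699 bits/symbol

Repeatedly combine the two least-probable nodes; the expected code length is the sum of the merged weights.
merge 2/93 + 8/93 → 10/93
merge 10/93 + 11/93 → 7/31
merge 16/93 + 6/31 → 34/93
merge 19/93 + 19/93 → 38/93
merge 7/31 + 34/93 → 55/93
merge 38/93 + 55/93 → 1
L = 10/93 + 7/31 + 34/93 + 38/93 + 55/93 + 1 = 251/93 ≈ 2.699 bits/symbol.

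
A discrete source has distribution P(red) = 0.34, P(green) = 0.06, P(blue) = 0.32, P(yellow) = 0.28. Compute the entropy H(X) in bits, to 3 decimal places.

H = −Σ pᵢ log₂ pᵢ.
−0.34·log₂(0.34) = 0.5292
−0.06·log₂(0.06) = 0.2435
−0.32·log₂(0.32) = 0.5260
−0.28·log₂(0.28) = 0.5142
Sum ≈ 1.8130 → 1.813 bits.

1.813 bits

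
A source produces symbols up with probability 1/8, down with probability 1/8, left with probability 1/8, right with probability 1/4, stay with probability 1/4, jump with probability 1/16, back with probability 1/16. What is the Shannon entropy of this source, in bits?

2.625 bits

Each probability is a power of 1/2, so log₂(1/p) is an integer.
H = Σ p·log₂(1/p) = 1/8·3 + 1/8·3 + 1/8·3 + 1/4·2 + 1/4·2 + 1/16·4 + 1/16·4 = 2.625 bits.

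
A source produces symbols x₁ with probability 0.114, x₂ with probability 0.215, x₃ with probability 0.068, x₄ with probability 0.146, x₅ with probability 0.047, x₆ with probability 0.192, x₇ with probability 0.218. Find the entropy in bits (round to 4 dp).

2.6465 bits

H = −Σ pᵢ log₂ pᵢ.
−0.114·log₂(0.114) = 0.3571
−0.215·log₂(0.215) = 0.4768
−0.068·log₂(0.068) = 0.2637
−0.146·log₂(0.146) = 0.4053
−0.047·log₂(0.047) = 0.2073
−0.192·log₂(0.192) = 0.4571
−0.218·log₂(0.218) = 0.4791
Sum ≈ 2.6465 → 2.6465 bits.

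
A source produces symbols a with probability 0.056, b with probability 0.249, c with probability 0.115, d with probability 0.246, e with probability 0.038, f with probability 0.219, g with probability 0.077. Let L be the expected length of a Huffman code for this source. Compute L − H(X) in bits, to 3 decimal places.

0.018 bits

Entropy H = −Σ p log₂ p ≈ 2.5328 bits.
Huffman merges: 19/500+7/125→47/500; 77/1000+47/500→171/1000; 23/200+171/1000→143/500; 219/1000+123/500→93/200; 249/1000+143/500→107/200; 93/200+107/200→1. L = 2551/1000 ≈ 2.5510.
L − H = 2.5510 − 2.5328 = 0.018 bits.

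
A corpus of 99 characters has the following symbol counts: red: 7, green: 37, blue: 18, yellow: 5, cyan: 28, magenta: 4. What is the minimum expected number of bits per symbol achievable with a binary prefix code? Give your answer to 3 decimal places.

Probabilities are the counts divided by 99.
Repeatedly combine the two least-probable nodes; the expected code length is the sum of the merged weights.
merge 4/99 + 5/99 → 1/11
merge 7/99 + 1/11 → 16/99
merge 16/99 + 2/11 → 34/99
merge 28/99 + 34/99 → 62/99
merge 37/99 + 62/99 → 1
L = 1/11 + 16/99 + 34/99 + 62/99 + 1 = 20/9 ≈ 2.222 bits/symbol.

2.222 bits/symbol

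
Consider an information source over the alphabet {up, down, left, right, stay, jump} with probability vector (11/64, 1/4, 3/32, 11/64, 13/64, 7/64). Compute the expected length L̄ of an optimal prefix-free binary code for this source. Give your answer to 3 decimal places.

2.547 bits/symbol

Repeatedly combine the two least-probable nodes; the expected code length is the sum of the merged weights.
merge 3/32 + 7/64 → 13/64
merge 11/64 + 11/64 → 11/32
merge 13/64 + 13/64 → 13/32
merge 1/4 + 11/32 → 19/32
merge 13/32 + 19/32 → 1
L = 13/64 + 11/32 + 13/32 + 19/32 + 1 = 163/64 ≈ 2.547 bits/symbol.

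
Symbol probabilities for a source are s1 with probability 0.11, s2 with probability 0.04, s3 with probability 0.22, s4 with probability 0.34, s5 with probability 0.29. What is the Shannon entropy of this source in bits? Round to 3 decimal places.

2.064 bits

H = −Σ pᵢ log₂ pᵢ.
−0.11·log₂(0.11) = 0.3503
−0.04·log₂(0.04) = 0.1858
−0.22·log₂(0.22) = 0.4806
−0.34·log₂(0.34) = 0.5292
−0.29·log₂(0.29) = 0.5179
Sum ≈ 2.0637 → 2.064 bits.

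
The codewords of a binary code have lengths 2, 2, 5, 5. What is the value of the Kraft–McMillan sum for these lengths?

With common denominator 2^5 = 32: Σ 2^(−ℓᵢ) = 8/32 + 8/32 + 1/32 + 1/32 = 18/32 = 0.5625.

0.5625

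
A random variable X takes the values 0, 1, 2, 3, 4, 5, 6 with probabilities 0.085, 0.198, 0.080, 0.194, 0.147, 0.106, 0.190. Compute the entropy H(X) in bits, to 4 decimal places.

H = −Σ pᵢ log₂ pᵢ.
−0.085·log₂(0.085) = 0.3023
−0.198·log₂(0.198) = 0.4626
−0.080·log₂(0.080) = 0.2915
−0.194·log₂(0.194) = 0.4590
−0.147·log₂(0.147) = 0.4066
−0.106·log₂(0.106) = 0.3432
−0.190·log₂(0.190) = 0.4552
Sum ≈ 2.7205 → 2.7205 bits.

2.7205 bits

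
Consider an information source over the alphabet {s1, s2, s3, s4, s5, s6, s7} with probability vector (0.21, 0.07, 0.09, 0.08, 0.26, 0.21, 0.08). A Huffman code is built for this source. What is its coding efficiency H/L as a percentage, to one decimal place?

99.1%

Entropy H = −Σ p log₂ p ≈ 2.6152 bits.
Huffman merges: 7/100+2/25→3/20; 2/25+9/100→17/100; 3/20+17/100→8/25; 21/100+21/100→21/50; 13/50+8/25→29/50; 21/50+29/50→1. L = 66/25 ≈ 2.6400.
Efficiency = H/L = 2.6152/2.6400 = 99.1%.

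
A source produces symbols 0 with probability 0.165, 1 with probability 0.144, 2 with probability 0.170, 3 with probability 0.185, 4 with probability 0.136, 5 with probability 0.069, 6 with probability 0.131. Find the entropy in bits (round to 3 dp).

H = −Σ pᵢ log₂ pᵢ.
−0.165·log₂(0.165) = 0.4289
−0.144·log₂(0.144) = 0.4026
−0.170·log₂(0.170) = 0.4346
−0.185·log₂(0.185) = 0.4504
−0.136·log₂(0.136) = 0.3915
−0.069·log₂(0.069) = 0.2662
−0.131·log₂(0.131) = 0.3841
Sum ≈ 2.7582 → 2.758 bits.

2.758 bits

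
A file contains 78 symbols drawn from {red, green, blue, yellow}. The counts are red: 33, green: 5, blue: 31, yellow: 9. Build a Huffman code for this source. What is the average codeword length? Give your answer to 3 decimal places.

1.756 bits/symbol

Probabilities are the counts divided by 78.
Repeatedly combine the two least-probable nodes; the expected code length is the sum of the merged weights.
merge 5/78 + 3/26 → 7/39
merge 7/39 + 31/78 → 15/26
merge 11/26 + 15/26 → 1
L = 7/39 + 15/26 + 1 = 137/78 ≈ 1.756 bits/symbol.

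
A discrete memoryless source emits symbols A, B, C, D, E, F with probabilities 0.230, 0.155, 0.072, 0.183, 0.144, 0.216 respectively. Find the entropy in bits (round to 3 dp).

2.506 bits

H = −Σ pᵢ log₂ pᵢ.
−0.230·log₂(0.230) = 0.4877
−0.155·log₂(0.155) = 0.4169
−0.072·log₂(0.072) = 0.2733
−0.183·log₂(0.183) = 0.4484
−0.144·log₂(0.144) = 0.4026
−0.216·log₂(0.216) = 0.4776
Sum ≈ 2.5064 → 2.506 bits.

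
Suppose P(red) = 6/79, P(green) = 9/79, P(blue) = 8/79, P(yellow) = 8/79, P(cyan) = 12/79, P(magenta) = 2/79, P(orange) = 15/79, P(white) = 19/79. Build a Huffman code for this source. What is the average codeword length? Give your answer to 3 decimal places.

2.861 bits/symbol

Repeatedly combine the two least-probable nodes; the expected code length is the sum of the merged weights.
merge 2/79 + 6/79 → 8/79
merge 8/79 + 8/79 → 16/79
merge 8/79 + 9/79 → 17/79
merge 12/79 + 15/79 → 27/79
merge 16/79 + 17/79 → 33/79
merge 19/79 + 27/79 → 46/79
merge 33/79 + 46/79 → 1
L = 8/79 + 16/79 + 17/79 + 27/79 + 33/79 + 46/79 + 1 = 226/79 ≈ 2.861 bits/symbol.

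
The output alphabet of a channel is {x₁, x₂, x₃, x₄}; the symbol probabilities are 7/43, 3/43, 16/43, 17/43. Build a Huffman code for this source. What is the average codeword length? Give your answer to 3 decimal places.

1.837 bits/symbol

Repeatedly combine the two least-probable nodes; the expected code length is the sum of the merged weights.
merge 3/43 + 7/43 → 10/43
merge 10/43 + 16/43 → 26/43
merge 17/43 + 26/43 → 1
L = 10/43 + 26/43 + 1 = 79/43 ≈ 1.837 bits/symbol.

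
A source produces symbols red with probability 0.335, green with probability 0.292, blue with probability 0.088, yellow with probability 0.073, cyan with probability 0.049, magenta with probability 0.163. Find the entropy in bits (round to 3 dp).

2.271 bits

H = −Σ pᵢ log₂ pᵢ.
−0.335·log₂(0.335) = 0.5286
−0.292·log₂(0.292) = 0.5186
−0.088·log₂(0.088) = 0.3086
−0.073·log₂(0.073) = 0.2756
−0.049·log₂(0.049) = 0.2132
−0.163·log₂(0.163) = 0.4266
Sum ≈ 2.2711 → 2.271 bits.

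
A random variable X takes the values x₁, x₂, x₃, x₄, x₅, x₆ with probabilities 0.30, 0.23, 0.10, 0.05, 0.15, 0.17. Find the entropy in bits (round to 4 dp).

H = −Σ pᵢ log₂ pᵢ.
−0.30·log₂(0.30) = 0.5211
−0.23·log₂(0.23) = 0.4877
−0.10·log₂(0.10) = 0.3322
−0.05·log₂(0.05) = 0.2161
−0.15·log₂(0.15) = 0.4105
−0.17·log₂(0.17) = 0.4346
Sum ≈ 2.4022 → 2.4022 bits.

2.4022 bits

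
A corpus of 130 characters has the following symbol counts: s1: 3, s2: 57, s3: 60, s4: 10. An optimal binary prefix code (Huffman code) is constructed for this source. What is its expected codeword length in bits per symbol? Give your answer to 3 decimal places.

1.638 bits/symbol

Probabilities are the counts divided by 130.
Repeatedly combine the two least-probable nodes; the expected code length is the sum of the merged weights.
merge 3/130 + 1/13 → 1/10
merge 1/10 + 57/130 → 7/13
merge 6/13 + 7/13 → 1
L = 1/10 + 7/13 + 1 = 213/130 ≈ 1.638 bits/symbol.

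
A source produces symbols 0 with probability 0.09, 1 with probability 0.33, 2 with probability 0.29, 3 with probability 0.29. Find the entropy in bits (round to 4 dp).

1.8763 bits

H = −Σ pᵢ log₂ pᵢ.
−0.09·log₂(0.09) = 0.3127
−0.33·log₂(0.33) = 0.5278
−0.29·log₂(0.29) = 0.5179
−0.29·log₂(0.29) = 0.5179
Sum ≈ 1.8763 → 1.8763 bits.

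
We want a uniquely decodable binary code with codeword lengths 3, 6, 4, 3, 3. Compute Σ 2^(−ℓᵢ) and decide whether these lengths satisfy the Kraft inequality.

With common denominator 2^6 = 64: Σ 2^(−ℓᵢ) = 8/64 + 1/64 + 4/64 + 8/64 + 8/64 = 29/64 = 0.453125.
Kraft's inequality requires Σ ≤ 1; here Σ = 0.453125 ≤ 1, so such a prefix code exists.

0.453125; yes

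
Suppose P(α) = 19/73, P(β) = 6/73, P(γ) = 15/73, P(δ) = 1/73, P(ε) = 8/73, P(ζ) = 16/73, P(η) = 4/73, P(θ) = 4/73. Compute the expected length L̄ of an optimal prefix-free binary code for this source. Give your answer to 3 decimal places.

Repeatedly combine the two least-probable nodes; the expected code length is the sum of the merged weights.
merge 1/73 + 4/73 → 5/73
merge 4/73 + 5/73 → 9/73
merge 6/73 + 8/73 → 14/73
merge 9/73 + 14/73 → 23/73
merge 15/73 + 16/73 → 31/73
merge 19/73 + 23/73 → 42/73
merge 31/73 + 42/73 → 1
L = 5/73 + 9/73 + 14/73 + 23/73 + 31/73 + 42/73 + 1 = 197/73 ≈ 2.699 bits/symbol.

2.699 bits/symbol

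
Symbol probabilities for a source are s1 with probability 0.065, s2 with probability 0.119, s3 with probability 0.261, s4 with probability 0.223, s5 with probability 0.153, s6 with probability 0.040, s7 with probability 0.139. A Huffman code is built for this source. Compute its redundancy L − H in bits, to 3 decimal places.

Entropy H = −Σ p log₂ p ≈ 2.6062 bits.
Huffman merges: 1/25+13/200→21/200; 21/200+119/1000→28/125; 139/1000+153/1000→73/250; 223/1000+28/125→447/1000; 261/1000+73/250→553/1000; 447/1000+553/1000→1. L = 2621/1000 ≈ 2.6210.
L − H = 2.6210 − 2.6062 = 0.015 bits.

0.015 bits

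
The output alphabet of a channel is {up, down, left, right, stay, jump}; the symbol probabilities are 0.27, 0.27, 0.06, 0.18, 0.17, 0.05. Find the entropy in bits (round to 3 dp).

H = −Σ pᵢ log₂ pᵢ.
−0.27·log₂(0.27) = 0.5100
−0.27·log₂(0.27) = 0.5100
−0.06·log₂(0.06) = 0.2435
−0.18·log₂(0.18) = 0.4453
−0.17·log₂(0.17) = 0.4346
−0.05·log₂(0.05) = 0.2161
Sum ≈ 2.3596 → 2.360 bits.

2.360 bits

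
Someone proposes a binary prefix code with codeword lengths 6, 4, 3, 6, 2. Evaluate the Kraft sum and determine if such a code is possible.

0.46875; yes

With common denominator 2^6 = 64: Σ 2^(−ℓᵢ) = 1/64 + 4/64 + 8/64 + 1/64 + 16/64 = 30/64 = 0.46875.
Kraft's inequality requires Σ ≤ 1; here Σ = 0.46875 ≤ 1, so such a prefix code exists.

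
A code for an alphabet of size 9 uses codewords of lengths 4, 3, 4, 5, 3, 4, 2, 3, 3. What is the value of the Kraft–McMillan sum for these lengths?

0.96875

With common denominator 2^5 = 32: Σ 2^(−ℓᵢ) = 2/32 + 4/32 + 2/32 + 1/32 + 4/32 + 2/32 + 8/32 + 4/32 + 4/32 = 31/32 = 0.96875.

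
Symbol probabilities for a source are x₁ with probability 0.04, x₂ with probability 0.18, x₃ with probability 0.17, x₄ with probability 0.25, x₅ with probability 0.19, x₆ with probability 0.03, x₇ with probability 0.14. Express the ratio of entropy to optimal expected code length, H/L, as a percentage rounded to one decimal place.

Entropy H = −Σ p log₂ p ≈ 2.5698 bits.
Huffman merges: 3/100+1/25→7/100; 7/100+7/50→21/100; 17/100+9/50→7/20; 19/100+21/100→2/5; 1/4+7/20→3/5; 2/5+3/5→1. L = 263/100 ≈ 2.6300.
Efficiency = H/L = 2.5698/2.6300 = 97.7%.

97.7%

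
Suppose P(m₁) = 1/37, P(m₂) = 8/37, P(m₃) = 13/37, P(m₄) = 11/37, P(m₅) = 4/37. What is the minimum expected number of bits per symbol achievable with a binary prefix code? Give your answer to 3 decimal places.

2.135 bits/symbol

Repeatedly combine the two least-probable nodes; the expected code length is the sum of the merged weights.
merge 1/37 + 4/37 → 5/37
merge 5/37 + 8/37 → 13/37
merge 11/37 + 13/37 → 24/37
merge 13/37 + 24/37 → 1
L = 5/37 + 13/37 + 24/37 + 1 = 79/37 ≈ 2.135 bits/symbol.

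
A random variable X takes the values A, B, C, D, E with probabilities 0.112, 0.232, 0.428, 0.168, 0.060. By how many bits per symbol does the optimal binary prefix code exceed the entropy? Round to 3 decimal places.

0.041 bits

Entropy H = −Σ p log₂ p ≈ 2.0426 bits.
Huffman merges: 3/50+14/125→43/250; 21/125+43/250→17/50; 29/125+17/50→143/250; 107/250+143/250→1. L = 521/250 ≈ 2.0840.
L − H = 2.0840 − 2.0426 = 0.041 bits.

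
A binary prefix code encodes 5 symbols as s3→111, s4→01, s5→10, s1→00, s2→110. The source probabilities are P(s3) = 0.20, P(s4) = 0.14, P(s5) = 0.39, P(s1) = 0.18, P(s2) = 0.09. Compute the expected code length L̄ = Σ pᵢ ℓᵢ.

L̄ = Σ pᵢ·ℓᵢ = 0.20·3 + 0.14·2 + 0.39·2 + 0.18·2 + 0.09·3 = 2.29 bits/symbol.

2.29 bits/symbol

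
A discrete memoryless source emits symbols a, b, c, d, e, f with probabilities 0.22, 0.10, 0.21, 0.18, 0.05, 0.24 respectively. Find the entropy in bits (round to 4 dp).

H = −Σ pᵢ log₂ pᵢ.
−0.22·log₂(0.22) = 0.4806
−0.10·log₂(0.10) = 0.3322
−0.21·log₂(0.21) = 0.4728
−0.18·log₂(0.18) = 0.4453
−0.05·log₂(0.05) = 0.2161
−0.24·log₂(0.24) = 0.4941
Sum ≈ 2.4411 → 2.4411 bits.

2.4411 bits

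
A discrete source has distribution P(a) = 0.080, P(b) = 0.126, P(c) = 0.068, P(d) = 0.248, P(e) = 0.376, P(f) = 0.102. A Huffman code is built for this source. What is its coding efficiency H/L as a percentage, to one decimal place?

96.7%

Entropy H = −Σ p log₂ p ≈ 2.2972 bits.
Huffman merges: 17/250+2/25→37/250; 51/500+63/500→57/250; 37/250+57/250→47/125; 31/125+47/125→78/125; 47/125+78/125→1. L = 297/125 ≈ 2.3760.
Efficiency = H/L = 2.2972/2.3760 = 96.7%.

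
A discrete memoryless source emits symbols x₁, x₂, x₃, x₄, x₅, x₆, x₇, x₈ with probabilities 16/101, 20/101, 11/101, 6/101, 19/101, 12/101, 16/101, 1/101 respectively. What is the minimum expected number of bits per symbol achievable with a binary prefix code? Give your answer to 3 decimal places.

Repeatedly combine the two least-probable nodes; the expected code length is the sum of the merged weights.
merge 1/101 + 6/101 → 7/101
merge 7/101 + 11/101 → 18/101
merge 12/101 + 16/101 → 28/101
merge 16/101 + 18/101 → 34/101
merge 19/101 + 20/101 → 39/101
merge 28/101 + 34/101 → 62/101
merge 39/101 + 62/101 → 1
L = 7/101 + 18/101 + 28/101 + 34/101 + 39/101 + 62/101 + 1 = 289/101 ≈ 2.861 bits/symbol.

2.861 bits/symbol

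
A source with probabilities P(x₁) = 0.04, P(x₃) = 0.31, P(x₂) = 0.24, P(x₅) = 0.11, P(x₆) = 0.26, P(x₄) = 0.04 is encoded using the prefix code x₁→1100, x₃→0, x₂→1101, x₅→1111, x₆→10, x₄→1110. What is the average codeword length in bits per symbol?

L̄ = Σ pᵢ·ℓᵢ = 0.04·4 + 0.31·1 + 0.24·4 + 0.11·4 + 0.26·2 + 0.04·4 = 2.55 bits/symbol.

2.55 bits/symbol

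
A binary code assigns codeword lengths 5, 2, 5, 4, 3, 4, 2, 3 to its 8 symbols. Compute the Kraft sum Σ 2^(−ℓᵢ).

With common denominator 2^5 = 32: Σ 2^(−ℓᵢ) = 1/32 + 8/32 + 1/32 + 2/32 + 4/32 + 2/32 + 8/32 + 4/32 = 30/32 = 0.9375.

0.9375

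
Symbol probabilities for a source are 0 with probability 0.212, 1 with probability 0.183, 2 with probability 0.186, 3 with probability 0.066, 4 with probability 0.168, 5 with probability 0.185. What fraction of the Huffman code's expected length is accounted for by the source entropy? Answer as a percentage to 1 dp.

96.7%

Entropy H = −Σ p log₂ p ≈ 2.5157 bits.
Huffman merges: 33/500+21/125→117/500; 183/1000+37/200→46/125; 93/500+53/250→199/500; 117/500+46/125→301/500; 199/500+301/500→1. L = 1301/500 ≈ 2.6020.
Efficiency = H/L = 2.5157/2.6020 = 96.7%.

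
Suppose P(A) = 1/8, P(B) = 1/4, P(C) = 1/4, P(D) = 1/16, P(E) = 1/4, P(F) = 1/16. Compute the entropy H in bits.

2.375 bits

Each probability is a power of 1/2, so log₂(1/p) is an integer.
H = Σ p·log₂(1/p) = 1/8·3 + 1/4·2 + 1/4·2 + 1/16·4 + 1/4·2 + 1/16·4 = 2.375 bits.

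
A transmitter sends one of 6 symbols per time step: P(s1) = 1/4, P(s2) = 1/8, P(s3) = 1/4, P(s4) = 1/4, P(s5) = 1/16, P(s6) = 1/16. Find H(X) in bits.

2.375 bits

Each probability is a power of 1/2, so log₂(1/p) is an integer.
H = Σ p·log₂(1/p) = 1/4·2 + 1/8·3 + 1/4·2 + 1/4·2 + 1/16·4 + 1/16·4 = 2.375 bits.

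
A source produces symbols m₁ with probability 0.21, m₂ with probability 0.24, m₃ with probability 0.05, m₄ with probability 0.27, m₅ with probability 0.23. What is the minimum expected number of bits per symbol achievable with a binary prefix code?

Repeatedly combine the two least-probable nodes; the expected code length is the sum of the merged weights.
merge 1/20 + 21/100 → 13/50
merge 23/100 + 6/25 → 47/100
merge 13/50 + 27/100 → 53/100
merge 47/100 + 53/100 → 1
L = 13/50 + 47/100 + 53/100 + 1 = 113/50 = 2.26 bits/symbol.

2.26 bits/symbol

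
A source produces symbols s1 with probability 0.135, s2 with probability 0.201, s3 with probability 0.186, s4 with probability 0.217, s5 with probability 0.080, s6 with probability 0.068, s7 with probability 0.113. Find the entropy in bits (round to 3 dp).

2.696 bits

H = −Σ pᵢ log₂ pᵢ.
−0.135·log₂(0.135) = 0.3900
−0.201·log₂(0.201) = 0.4653
−0.186·log₂(0.186) = 0.4514
−0.217·log₂(0.217) = 0.4783
−0.080·log₂(0.080) = 0.2915
−0.068·log₂(0.068) = 0.2637
−0.113·log₂(0.113) = 0.3555
Sum ≈ 2.6956 → 2.696 bits.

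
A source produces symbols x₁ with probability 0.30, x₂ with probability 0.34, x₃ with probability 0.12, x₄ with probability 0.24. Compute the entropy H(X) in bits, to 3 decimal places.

1.911 bits

H = −Σ pᵢ log₂ pᵢ.
−0.30·log₂(0.30) = 0.5211
−0.34·log₂(0.34) = 0.5292
−0.12·log₂(0.12) = 0.3671
−0.24·log₂(0.24) = 0.4941
Sum ≈ 1.9115 → 1.911 bits.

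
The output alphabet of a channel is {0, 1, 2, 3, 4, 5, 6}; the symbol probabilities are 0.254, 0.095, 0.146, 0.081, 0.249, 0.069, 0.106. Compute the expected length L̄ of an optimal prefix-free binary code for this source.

Repeatedly combine the two least-probable nodes; the expected code length is the sum of the merged weights.
merge 69/1000 + 81/1000 → 3/20
merge 19/200 + 53/500 → 201/1000
merge 73/500 + 3/20 → 37/125
merge 201/1000 + 249/1000 → 9/20
merge 127/500 + 37/125 → 11/20
merge 9/20 + 11/20 → 1
L = 3/20 + 201/1000 + 37/125 + 9/20 + 11/20 + 1 = 2647/1000 = 2.647 bits/symbol.

2.647 bits/symbol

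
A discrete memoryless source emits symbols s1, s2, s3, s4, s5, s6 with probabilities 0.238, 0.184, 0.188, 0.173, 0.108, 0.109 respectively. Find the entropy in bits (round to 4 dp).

H = −Σ pᵢ log₂ pᵢ.
−0.238·log₂(0.238) = 0.4929
−0.184·log₂(0.184) = 0.4494
−0.188·log₂(0.188) = 0.4533
−0.173·log₂(0.173) = 0.4379
−0.108·log₂(0.108) = 0.3468
−0.109·log₂(0.109) = 0.3485
Sum ≈ 2.5288 → 2.5288 bits.

2.5288 bits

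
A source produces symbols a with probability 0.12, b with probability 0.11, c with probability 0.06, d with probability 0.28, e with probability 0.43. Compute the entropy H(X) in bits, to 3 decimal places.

1.999 bits

H = −Σ pᵢ log₂ pᵢ.
−0.12·log₂(0.12) = 0.3671
−0.11·log₂(0.11) = 0.3503
−0.06·log₂(0.06) = 0.2435
−0.28·log₂(0.28) = 0.5142
−0.43·log₂(0.43) = 0.5236
Sum ≈ 1.9987 → 1.999 bits.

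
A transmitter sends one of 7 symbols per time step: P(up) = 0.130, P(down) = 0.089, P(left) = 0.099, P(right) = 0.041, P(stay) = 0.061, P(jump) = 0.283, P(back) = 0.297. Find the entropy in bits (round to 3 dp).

2.494 bits

H = −Σ pᵢ log₂ pᵢ.
−0.130·log₂(0.130) = 0.3826
−0.089·log₂(0.089) = 0.3106
−0.099·log₂(0.099) = 0.3303
−0.041·log₂(0.041) = 0.1889
−0.061·log₂(0.061) = 0.2461
−0.283·log₂(0.283) = 0.5154
−0.297·log₂(0.297) = 0.5202
Sum ≈ 2.4942 → 2.494 bits.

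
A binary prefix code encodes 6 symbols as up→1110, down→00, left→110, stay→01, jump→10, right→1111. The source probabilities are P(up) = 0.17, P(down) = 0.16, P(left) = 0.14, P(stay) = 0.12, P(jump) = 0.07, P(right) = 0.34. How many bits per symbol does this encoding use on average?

L̄ = Σ pᵢ·ℓᵢ = 0.17·4 + 0.16·2 + 0.14·3 + 0.12·2 + 0.07·2 + 0.34·4 = 3.16 bits/symbol.

3.16 bits/symbol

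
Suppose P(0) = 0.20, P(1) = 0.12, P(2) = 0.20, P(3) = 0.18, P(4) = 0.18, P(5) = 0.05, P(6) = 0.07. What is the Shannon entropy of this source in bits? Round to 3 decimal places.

H = −Σ pᵢ log₂ pᵢ.
−0.20·log₂(0.20) = 0.4644
−0.12·log₂(0.12) = 0.3671
−0.20·log₂(0.20) = 0.4644
−0.18·log₂(0.18) = 0.4453
−0.18·log₂(0.18) = 0.4453
−0.05·log₂(0.05) = 0.2161
−0.07·log₂(0.07) = 0.2686
Sum ≈ 2.6711 → 2.671 bits.

2.671 bits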